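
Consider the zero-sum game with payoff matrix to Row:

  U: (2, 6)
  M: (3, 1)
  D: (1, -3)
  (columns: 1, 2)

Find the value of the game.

8/3

Row minima: U → 2, M → 1, D → -3; maximin = 2.
Column maxima: 1 → 3, 2 → 6; minimax = 3.
2 ≠ 3, so there is no saddle point; optimal play is mixed.
D is strictly dominated by U, so Row never plays it.
On the remaining 2×2 (U, M vs 1, 2):
Let Row play U with probability p. Expected payoff against 1: 2p + 3(1−p) = −p + 3; against 2: 6p + 1(1−p) = 5p + 1.
Setting these equal: −p + 3 = 5p + 1 ⇒ −6p = -2 ⇒ p = 1/3, and the value is (-1)·(1/3) + 3 = 8/3.
For Column: with q = P(1), equating U's and M's payoffs gives −4q + 6 = 2q + 1 ⇒ q = 5/6.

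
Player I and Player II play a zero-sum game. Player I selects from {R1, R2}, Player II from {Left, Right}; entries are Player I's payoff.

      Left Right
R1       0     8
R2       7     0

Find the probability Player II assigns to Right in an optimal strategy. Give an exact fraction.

7/15

Row minima: R1 → 0, R2 → 0; maximin = 0.
Column maxima: Left → 7, Right → 8; minimax = 7.
0 ≠ 7, so there is no saddle point; optimal play is mixed.
Let Player I play R1 with probability p. Expected payoff against Left: 0p + 7(1−p) = −7p + 7; against Right: 8p + 0(1−p) = 8p.
Setting these equal: −7p + 7 = 8p ⇒ −15p = -7 ⇒ p = 7/15, and the value is (-7)·(7/15) + 7 = 56/15.
For Player II: with q = P(Left), equating R1's and R2's payoffs gives −8q + 8 = 7q ⇒ q = 8/15.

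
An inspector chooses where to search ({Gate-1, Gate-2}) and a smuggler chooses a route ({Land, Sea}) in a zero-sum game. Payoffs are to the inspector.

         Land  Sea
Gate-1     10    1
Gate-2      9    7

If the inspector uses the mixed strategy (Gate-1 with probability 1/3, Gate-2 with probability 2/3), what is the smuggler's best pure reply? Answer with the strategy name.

Sea

If the smuggler plays Land, the inspector's expected payoff is (1/3)·10 + (2/3)·9 = 28/3.
If the smuggler plays Sea, the inspector's expected payoff is (1/3)·1 + (2/3)·7 = 5.
The smuggler minimizes the inspector's payoff; the smallest is 5, so the best response is Sea.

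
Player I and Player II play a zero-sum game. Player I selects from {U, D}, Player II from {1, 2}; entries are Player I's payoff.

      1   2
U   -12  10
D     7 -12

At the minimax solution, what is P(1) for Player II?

22/41

Row minima: U → -12, D → -12; maximin = -12.
Column maxima: 1 → 7, 2 → 10; minimax = 7.
-12 ≠ 7, so there is no saddle point; optimal play is mixed.
Let Player I play U with probability p. Expected payoff against 1: (-12)p + 7(1−p) = −19p + 7; against 2: 10p + (-12)(1−p) = 22p − 12.
Setting these equal: −19p + 7 = 22p − 12 ⇒ −41p = -19 ⇒ p = 19/41, and the value is (-19)·(19/41) + 7 = -74/41.
For Player II: with q = P(1), equating U's and D's payoffs gives −22q + 10 = 19q − 12 ⇒ q = 22/41.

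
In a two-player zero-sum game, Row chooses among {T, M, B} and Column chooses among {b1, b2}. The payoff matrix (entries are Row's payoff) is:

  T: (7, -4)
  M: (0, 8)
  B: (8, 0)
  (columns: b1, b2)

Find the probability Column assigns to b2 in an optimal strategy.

Row minima: T → -4, M → 0, B → 0; maximin = 0.
Column maxima: b1 → 8, b2 → 8; minimax = 8.
0 ≠ 8, so there is no saddle point; optimal play is mixed.
T is strictly dominated by B, so Row never plays it.
On the remaining 2×2 (M, B vs b1, b2):
Let Row play M with probability p. Expected payoff against b1: 0p + 8(1−p) = −8p + 8; against b2: 8p + 0(1−p) = 8p.
Setting these equal: −8p + 8 = 8p ⇒ −16p = -8 ⇒ p = 1/2, and the value is (-8)·(1/2) + 8 = 4.
For Column: with q = P(b1), equating M's and B's payoffs gives −8q + 8 = 8q ⇒ q = 1/2.

1/2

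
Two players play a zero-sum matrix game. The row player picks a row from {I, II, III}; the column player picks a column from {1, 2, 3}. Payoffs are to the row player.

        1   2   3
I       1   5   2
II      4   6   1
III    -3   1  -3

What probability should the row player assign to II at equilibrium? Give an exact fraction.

1/4

Row minima: I → 1, II → 1, III → -3; maximin = 1.
Column maxima: 1 → 4, 2 → 6, 3 → 2; minimax = 2.
1 ≠ 2, so there is no saddle point; optimal play is mixed.
III is strictly dominated by I, so the row player never plays it.
2 is strictly dominated by 1 (it gives the row player strictly more in every row), so the column player never plays it.
On the remaining 2×2 (I, II vs 1, 3):
Let the row player play I with probability p. Expected payoff against 1: 1p + 4(1−p) = −3p + 4; against 3: 2p + 1(1−p) = p + 1.
Setting these equal: −3p + 4 = p + 1 ⇒ −4p = -3 ⇒ p = 3/4, and the value is (-3)·(3/4) + 4 = 7/4.
For the column player: with q = P(1), equating I's and II's payoffs gives −q + 2 = 3q + 1 ⇒ q = 1/4.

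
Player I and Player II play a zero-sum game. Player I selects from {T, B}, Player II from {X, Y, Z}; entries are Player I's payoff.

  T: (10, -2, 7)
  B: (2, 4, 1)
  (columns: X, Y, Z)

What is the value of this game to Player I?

Row minima: T → -2, B → 1; maximin = 1.
Column maxima: X → 10, Y → 4, Z → 7; minimax = 4.
1 ≠ 4, so there is no saddle point; optimal play is mixed.
X is strictly dominated by Z (it gives Player I strictly more in every row), so Player II never plays it.
On the remaining 2×2 (T, B vs Y, Z):
Let Player I play T with probability p. Expected payoff against Y: (-2)p + 4(1−p) = −6p + 4; against Z: 7p + 1(1−p) = 6p + 1.
Setting these equal: −6p + 4 = 6p + 1 ⇒ −12p = -3 ⇒ p = 1/4, and the value is (-6)·(1/4) + 4 = 5/2.
For Player II: with q = P(Y), equating T's and B's payoffs gives −9q + 7 = 3q + 1 ⇒ q = 1/2.

5/2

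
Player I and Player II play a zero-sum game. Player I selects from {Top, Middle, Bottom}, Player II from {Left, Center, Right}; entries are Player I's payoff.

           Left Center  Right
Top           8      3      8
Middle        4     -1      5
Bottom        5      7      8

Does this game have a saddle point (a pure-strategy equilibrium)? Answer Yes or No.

No

Row minima: Top → 3, Middle → -1, Bottom → 5; maximin = 5.
Column maxima: Left → 8, Center → 7, Right → 8; minimax = 7.
5 ≠ 7, so no pure-strategy equilibrium exists.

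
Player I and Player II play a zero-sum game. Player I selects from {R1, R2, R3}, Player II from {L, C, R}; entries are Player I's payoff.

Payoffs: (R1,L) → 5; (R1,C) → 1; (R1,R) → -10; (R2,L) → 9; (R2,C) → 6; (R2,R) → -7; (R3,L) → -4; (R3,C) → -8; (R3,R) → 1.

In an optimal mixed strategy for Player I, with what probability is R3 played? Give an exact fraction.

13/22

Row minima: R1 → -10, R2 → -7, R3 → -8; maximin = -7.
Column maxima: L → 9, C → 6, R → 1; minimax = 1.
-7 ≠ 1, so there is no saddle point; optimal play is mixed.
R1 is strictly dominated by R2, so Player I never plays it.
L is strictly dominated by C (it gives Player I strictly more in every row), so Player II never plays it.
On the remaining 2×2 (R2, R3 vs C, R):
Let Player I play R2 with probability p. Expected payoff against C: 6p + (-8)(1−p) = 14p − 8; against R: (-7)p + 1(1−p) = −8p + 1.
Setting these equal: 14p − 8 = −8p + 1 ⇒ 22p = 9 ⇒ p = 9/22, and the value is (14)·(9/22) − 8 = -25/11.
For Player II: with q = P(C), equating R2's and R3's payoffs gives 13q − 7 = −9q + 1 ⇒ q = 4/11.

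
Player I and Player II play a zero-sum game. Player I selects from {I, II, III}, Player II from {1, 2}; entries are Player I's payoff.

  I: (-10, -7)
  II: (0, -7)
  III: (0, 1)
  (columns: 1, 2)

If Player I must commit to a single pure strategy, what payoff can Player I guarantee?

0

Row minima: I → -10, II → -7, III → 0.
The best of these is 0.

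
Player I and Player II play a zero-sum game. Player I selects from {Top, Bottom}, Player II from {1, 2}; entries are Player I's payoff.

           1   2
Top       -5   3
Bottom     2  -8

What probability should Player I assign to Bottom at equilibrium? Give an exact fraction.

Row minima: Top → -5, Bottom → -8; maximin = -5.
Column maxima: 1 → 2, 2 → 3; minimax = 2.
-5 ≠ 2, so there is no saddle point; optimal play is mixed.
Let Player I play Top with probability p. Expected payoff against 1: (-5)p + 2(1−p) = −7p + 2; against 2: 3p + (-8)(1−p) = 11p − 8.
Setting these equal: −7p + 2 = 11p − 8 ⇒ −18p = -10 ⇒ p = 5/9, and the value is (-7)·(5/9) + 2 = -17/9.
For Player II: with q = P(1), equating Top's and Bottom's payoffs gives −8q + 3 = 10q − 8 ⇒ q = 11/18.

4/9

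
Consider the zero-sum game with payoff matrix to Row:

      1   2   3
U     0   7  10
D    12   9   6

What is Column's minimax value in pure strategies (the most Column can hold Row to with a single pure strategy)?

Column maxima: 1 → 12, 2 → 9, 3 → 10.
The smallest of these is 9.

9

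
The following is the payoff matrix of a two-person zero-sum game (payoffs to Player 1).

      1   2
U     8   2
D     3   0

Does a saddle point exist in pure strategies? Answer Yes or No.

Yes

Row minima: U → 2, D → 0; maximin = 2.
Column maxima: 1 → 8, 2 → 2; minimax = 2.
maximin = minimax = 2, so a saddle point exists.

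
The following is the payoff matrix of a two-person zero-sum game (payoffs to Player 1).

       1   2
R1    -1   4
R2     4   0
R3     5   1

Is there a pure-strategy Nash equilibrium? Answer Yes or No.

Row minima: R1 → -1, R2 → 0, R3 → 1; maximin = 1.
Column maxima: 1 → 5, 2 → 4; minimax = 4.
1 ≠ 4, so no pure-strategy equilibrium exists.

No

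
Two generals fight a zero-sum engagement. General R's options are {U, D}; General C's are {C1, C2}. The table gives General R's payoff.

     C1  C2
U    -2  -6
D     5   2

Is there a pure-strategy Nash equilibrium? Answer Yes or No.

Row minima: U → -6, D → 2; maximin = 2.
Column maxima: C1 → 5, C2 → 2; minimax = 2.
maximin = minimax = 2, so a saddle point exists.

Yes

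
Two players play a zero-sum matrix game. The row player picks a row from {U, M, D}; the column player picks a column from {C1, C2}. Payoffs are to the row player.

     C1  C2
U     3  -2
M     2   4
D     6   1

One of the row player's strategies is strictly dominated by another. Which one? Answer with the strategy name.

U

D gives a strictly higher payoff than U against every column: 6 > 3, 1 > -2.
So U is strictly dominated and the row player never plays it.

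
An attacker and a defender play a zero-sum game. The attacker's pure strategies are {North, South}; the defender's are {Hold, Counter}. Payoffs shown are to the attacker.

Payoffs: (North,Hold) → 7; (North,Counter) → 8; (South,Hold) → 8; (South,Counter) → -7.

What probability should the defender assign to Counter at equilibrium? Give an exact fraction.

Row minima: North → 7, South → -7; maximin = 7.
Column maxima: Hold → 8, Counter → 8; minimax = 8.
7 ≠ 8, so there is no saddle point; optimal play is mixed.
Let the attacker play North with probability p. Expected payoff against Hold: 7p + 8(1−p) = −p + 8; against Counter: 8p + (-7)(1−p) = 15p − 7.
Setting these equal: −p + 8 = 15p − 7 ⇒ −16p = -15 ⇒ p = 15/16, and the value is (-1)·(15/16) + 8 = 113/16.
For the defender: with q = P(Hold), equating North's and South's payoffs gives −q + 8 = 15q − 7 ⇒ q = 15/16.

1/16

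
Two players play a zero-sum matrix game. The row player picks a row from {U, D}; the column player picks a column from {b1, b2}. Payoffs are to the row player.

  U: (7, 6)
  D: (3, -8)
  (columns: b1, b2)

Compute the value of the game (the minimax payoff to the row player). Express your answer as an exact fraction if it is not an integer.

Row minima: U → 6, D → -8; maximin = 6.
Column maxima: b1 → 7, b2 → 6; minimax = 6.
Since maximin = minimax = 6, there is a saddle point and the value is 6.

6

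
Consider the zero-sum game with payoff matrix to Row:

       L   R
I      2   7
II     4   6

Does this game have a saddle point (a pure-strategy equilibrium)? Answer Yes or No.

Row minima: I → 2, II → 4; maximin = 4.
Column maxima: L → 4, R → 7; minimax = 4.
maximin = minimax = 4, so a saddle point exists.

Yes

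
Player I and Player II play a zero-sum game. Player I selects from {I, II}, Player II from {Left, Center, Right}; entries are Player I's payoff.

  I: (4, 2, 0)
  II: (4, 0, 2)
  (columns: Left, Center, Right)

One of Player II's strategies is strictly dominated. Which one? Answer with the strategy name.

Center holds Player I's payoff strictly below Left in every row: 2 < 4, 0 < 4.
So Left is strictly dominated for Player II.

Left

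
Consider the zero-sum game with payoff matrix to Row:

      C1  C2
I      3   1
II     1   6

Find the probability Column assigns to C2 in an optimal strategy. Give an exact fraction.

Row minima: I → 1, II → 1; maximin = 1.
Column maxima: C1 → 3, C2 → 6; minimax = 3.
1 ≠ 3, so there is no saddle point; optimal play is mixed.
Let Row play I with probability p. Expected payoff against C1: 3p + 1(1−p) = 2p + 1; against C2: 1p + 6(1−p) = −5p + 6.
Setting these equal: 2p + 1 = −5p + 6 ⇒ 7p = 5 ⇒ p = 5/7, and the value is (2)·(5/7) + 1 = 17/7.
For Column: with q = P(C1), equating I's and II's payoffs gives 2q + 1 = −5q + 6 ⇒ q = 5/7.

2/7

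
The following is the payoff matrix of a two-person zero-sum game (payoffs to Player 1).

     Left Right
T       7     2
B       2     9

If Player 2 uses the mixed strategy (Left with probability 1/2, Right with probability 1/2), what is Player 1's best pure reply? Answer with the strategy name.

B

Expected payoff of T: (1/2)·7 + (1/2)·2 = 9/2.
Expected payoff of B: (1/2)·2 + (1/2)·9 = 11/2.
The largest is 11/2, so Player 1's best response is B.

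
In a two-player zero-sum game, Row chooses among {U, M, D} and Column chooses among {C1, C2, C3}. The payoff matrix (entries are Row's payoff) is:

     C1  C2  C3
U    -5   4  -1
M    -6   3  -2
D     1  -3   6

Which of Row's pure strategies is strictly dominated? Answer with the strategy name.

U gives a strictly higher payoff than M against every column: -5 > -6, 4 > 3, -1 > -2.
So M is strictly dominated and Row never plays it.

M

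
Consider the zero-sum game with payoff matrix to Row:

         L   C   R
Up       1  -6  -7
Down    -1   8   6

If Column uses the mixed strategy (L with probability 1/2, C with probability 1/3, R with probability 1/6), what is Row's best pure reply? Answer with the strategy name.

Expected payoff of Up: (1/2)·1 + (1/3)·(-6) + (1/6)·(-7) = -8/3.
Expected payoff of Down: (1/2)·(-1) + (1/3)·8 + (1/6)·6 = 19/6.
The largest is 19/6, so Row's best response is Down.

Down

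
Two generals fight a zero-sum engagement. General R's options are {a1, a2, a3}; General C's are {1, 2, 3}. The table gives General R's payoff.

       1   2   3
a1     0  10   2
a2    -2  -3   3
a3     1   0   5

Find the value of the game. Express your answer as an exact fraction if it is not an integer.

Row minima: a1 → 0, a2 → -3, a3 → 0; maximin = 0.
Column maxima: 1 → 1, 2 → 10, 3 → 5; minimax = 1.
0 ≠ 1, so there is no saddle point; optimal play is mixed.
a2 is strictly dominated by a3, so General R never plays it.
3 is strictly dominated by 1 (it gives General R strictly more in every row), so General C never plays it.
On the remaining 2×2 (a1, a3 vs 1, 2):
Let General R play a1 with probability p. Expected payoff against 1: 0p + 1(1−p) = −p + 1; against 2: 10p + 0(1−p) = 10p.
Setting these equal: −p + 1 = 10p ⇒ −11p = -1 ⇒ p = 1/11, and the value is (-1)·(1/11) + 1 = 10/11.
For General C: with q = P(1), equating a1's and a3's payoffs gives −10q + 10 = q ⇒ q = 10/11.

10/11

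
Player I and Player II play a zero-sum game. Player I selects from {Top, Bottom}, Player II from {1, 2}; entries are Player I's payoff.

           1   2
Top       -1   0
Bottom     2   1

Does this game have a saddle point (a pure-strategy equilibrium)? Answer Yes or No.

Yes

Row minima: Top → -1, Bottom → 1; maximin = 1.
Column maxima: 1 → 2, 2 → 1; minimax = 1.
maximin = minimax = 1, so a saddle point exists.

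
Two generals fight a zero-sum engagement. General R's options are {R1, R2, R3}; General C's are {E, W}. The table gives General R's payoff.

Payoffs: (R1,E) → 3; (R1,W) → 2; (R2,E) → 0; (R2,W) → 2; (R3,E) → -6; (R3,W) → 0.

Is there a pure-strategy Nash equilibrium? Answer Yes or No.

Yes

Row minima: R1 → 2, R2 → 0, R3 → -6; maximin = 2.
Column maxima: E → 3, W → 2; minimax = 2.
maximin = minimax = 2, so a saddle point exists.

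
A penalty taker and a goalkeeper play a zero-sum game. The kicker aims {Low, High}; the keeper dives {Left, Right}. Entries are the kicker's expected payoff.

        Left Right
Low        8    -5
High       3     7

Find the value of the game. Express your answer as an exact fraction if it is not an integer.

Row minima: Low → -5, High → 3; maximin = 3.
Column maxima: Left → 8, Right → 7; minimax = 7.
3 ≠ 7, so there is no saddle point; optimal play is mixed.
Let the kicker play Low with probability p. Expected payoff against Left: 8p + 3(1−p) = 5p + 3; against Right: (-5)p + 7(1−p) = −12p + 7.
Setting these equal: 5p + 3 = −12p + 7 ⇒ 17p = 4 ⇒ p = 4/17, and the value is (5)·(4/17) + 3 = 71/17.
For the keeper: with q = P(Left), equating Low's and High's payoffs gives 13q − 5 = −4q + 7 ⇒ q = 12/17.

71/17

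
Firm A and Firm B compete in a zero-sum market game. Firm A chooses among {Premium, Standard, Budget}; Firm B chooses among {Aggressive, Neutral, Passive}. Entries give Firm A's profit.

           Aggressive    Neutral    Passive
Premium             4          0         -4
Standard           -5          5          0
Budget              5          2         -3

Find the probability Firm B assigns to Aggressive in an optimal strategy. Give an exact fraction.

3/13

Row minima: Premium → -4, Standard → -5, Budget → -3; maximin = -3.
Column maxima: Aggressive → 5, Neutral → 5, Passive → 0; minimax = 0.
-3 ≠ 0, so there is no saddle point; optimal play is mixed.
Premium is strictly dominated by Budget, so Firm A never plays it.
Neutral is strictly dominated by Passive (it gives Firm A strictly more in every row), so Firm B never plays it.
On the remaining 2×2 (Standard, Budget vs Aggressive, Passive):
Let Firm A play Standard with probability p. Expected payoff against Aggressive: (-5)p + 5(1−p) = −10p + 5; against Passive: 0p + (-3)(1−p) = 3p − 3.
Setting these equal: −10p + 5 = 3p − 3 ⇒ −13p = -8 ⇒ p = 8/13, and the value is (-10)·(8/13) + 5 = -15/13.
For Firm B: with q = P(Aggressive), equating Standard's and Budget's payoffs gives −5q = 8q − 3 ⇒ q = 3/13.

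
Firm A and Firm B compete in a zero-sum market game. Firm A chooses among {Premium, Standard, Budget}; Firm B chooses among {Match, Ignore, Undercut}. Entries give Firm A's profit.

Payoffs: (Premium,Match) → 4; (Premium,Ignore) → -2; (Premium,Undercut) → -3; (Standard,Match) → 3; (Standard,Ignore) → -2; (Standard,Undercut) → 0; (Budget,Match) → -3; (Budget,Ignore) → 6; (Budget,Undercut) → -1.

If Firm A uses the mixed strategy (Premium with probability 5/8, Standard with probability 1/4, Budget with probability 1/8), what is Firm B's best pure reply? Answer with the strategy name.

If Firm B plays Match, Firm A's expected payoff is (5/8)·4 + (1/4)·3 + (1/8)·(-3) = 23/8.
If Firm B plays Ignore, Firm A's expected payoff is (5/8)·(-2) + (1/4)·(-2) + (1/8)·6 = -1.
If Firm B plays Undercut, Firm A's expected payoff is (5/8)·(-3) + (1/4)·0 + (1/8)·(-1) = -2.
Firm B minimizes Firm A's payoff; the smallest is -2, so the best response is Undercut.

Undercut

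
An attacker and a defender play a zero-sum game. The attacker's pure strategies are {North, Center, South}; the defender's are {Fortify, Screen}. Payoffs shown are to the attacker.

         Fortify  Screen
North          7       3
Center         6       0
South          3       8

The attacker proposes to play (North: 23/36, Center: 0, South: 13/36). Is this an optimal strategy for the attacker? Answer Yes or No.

No

Against Fortify this mix gives (23/36)·7 + (13/36)·3 = 50/9.
Against Screen this mix gives (23/36)·3 + (13/36)·8 = 173/36.
The defender will play Screen, holding the attacker to 173/36. Shifting weight toward the row that does better against Screen would raise this floor (the equalizing mix achieves 47/9 against both Screen and Fortify), so the proposed strategy is not optimal.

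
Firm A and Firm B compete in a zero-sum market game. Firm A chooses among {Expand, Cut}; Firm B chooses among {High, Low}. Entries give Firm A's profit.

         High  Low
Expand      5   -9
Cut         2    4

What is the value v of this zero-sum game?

19/8

Row minima: Expand → -9, Cut → 2; maximin = 2.
Column maxima: High → 5, Low → 4; minimax = 4.
2 ≠ 4, so there is no saddle point; optimal play is mixed.
Let Firm A play Expand with probability p. Expected payoff against High: 5p + 2(1−p) = 3p + 2; against Low: (-9)p + 4(1−p) = −13p + 4.
Setting these equal: 3p + 2 = −13p + 4 ⇒ 16p = 2 ⇒ p = 1/8, and the value is (3)·(1/8) + 2 = 19/8.
For Firm B: with q = P(High), equating Expand's and Cut's payoffs gives 14q − 9 = −2q + 4 ⇒ q = 13/16.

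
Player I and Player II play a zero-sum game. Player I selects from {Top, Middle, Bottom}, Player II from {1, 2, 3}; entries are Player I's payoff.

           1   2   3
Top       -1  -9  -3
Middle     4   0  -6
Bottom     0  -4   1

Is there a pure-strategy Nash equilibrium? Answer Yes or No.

Row minima: Top → -9, Middle → -6, Bottom → -4; maximin = -4.
Column maxima: 1 → 4, 2 → 0, 3 → 1; minimax = 0.
-4 ≠ 0, so no pure-strategy equilibrium exists.

No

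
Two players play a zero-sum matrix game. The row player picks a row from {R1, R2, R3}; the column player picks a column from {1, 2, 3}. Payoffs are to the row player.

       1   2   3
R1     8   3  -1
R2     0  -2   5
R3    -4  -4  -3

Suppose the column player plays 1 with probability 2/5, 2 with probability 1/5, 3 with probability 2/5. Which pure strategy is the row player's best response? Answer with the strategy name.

R1

Expected payoff of R1: (2/5)·8 + (1/5)·3 + (2/5)·(-1) = 17/5.
Expected payoff of R2: (2/5)·0 + (1/5)·(-2) + (2/5)·5 = 8/5.
Expected payoff of R3: (2/5)·(-4) + (1/5)·(-4) + (2/5)·(-3) = -18/5.
The largest is 17/5, so the row player's best response is R1.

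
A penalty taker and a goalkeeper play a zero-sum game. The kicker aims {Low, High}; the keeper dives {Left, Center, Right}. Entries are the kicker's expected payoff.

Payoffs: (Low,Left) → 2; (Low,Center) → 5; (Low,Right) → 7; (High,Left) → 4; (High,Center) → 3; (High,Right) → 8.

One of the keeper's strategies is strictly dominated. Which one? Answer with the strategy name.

Right

Left holds the kicker's payoff strictly below Right in every row: 2 < 7, 4 < 8.
So Right is strictly dominated for the keeper.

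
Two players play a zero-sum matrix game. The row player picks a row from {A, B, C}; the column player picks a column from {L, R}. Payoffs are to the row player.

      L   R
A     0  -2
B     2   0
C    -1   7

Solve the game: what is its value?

Row minima: A → -2, B → 0, C → -1; maximin = 0.
Column maxima: L → 2, R → 7; minimax = 2.
0 ≠ 2, so there is no saddle point; optimal play is mixed.
A is strictly dominated by B, so the row player never plays it.
On the remaining 2×2 (B, C vs L, R):
Let the row player play B with probability p. Expected payoff against L: 2p + (-1)(1−p) = 3p − 1; against R: 0p + 7(1−p) = −7p + 7.
Setting these equal: 3p − 1 = −7p + 7 ⇒ 10p = 8 ⇒ p = 4/5, and the value is (3)·(4/5) − 1 = 7/5.
For the column player: with q = P(L), equating B's and C's payoffs gives 2q = −8q + 7 ⇒ q = 7/10.

7/5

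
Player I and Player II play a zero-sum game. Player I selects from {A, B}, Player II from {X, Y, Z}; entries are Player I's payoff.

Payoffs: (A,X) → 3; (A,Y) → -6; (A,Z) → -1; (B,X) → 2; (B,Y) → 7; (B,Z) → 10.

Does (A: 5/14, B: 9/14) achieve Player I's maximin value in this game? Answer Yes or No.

Yes

Against X this mix gives (5/14)·3 + (9/14)·2 = 33/14.
Against Y this mix gives (5/14)·(-6) + (9/14)·7 = 33/14.
Against Z this mix gives (5/14)·(-1) + (9/14)·10 = 85/14.
All of Player II's active replies (X, Y) yield 33/14, and no column does worse for Player I. The mix makes Player II indifferent and guarantees 33/14, so it is optimal.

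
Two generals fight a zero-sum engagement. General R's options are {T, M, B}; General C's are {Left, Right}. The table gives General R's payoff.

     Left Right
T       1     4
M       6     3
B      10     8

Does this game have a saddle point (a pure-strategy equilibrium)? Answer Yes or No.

Yes

Row minima: T → 1, M → 3, B → 8; maximin = 8.
Column maxima: Left → 10, Right → 8; minimax = 8.
maximin = minimax = 8, so a saddle point exists.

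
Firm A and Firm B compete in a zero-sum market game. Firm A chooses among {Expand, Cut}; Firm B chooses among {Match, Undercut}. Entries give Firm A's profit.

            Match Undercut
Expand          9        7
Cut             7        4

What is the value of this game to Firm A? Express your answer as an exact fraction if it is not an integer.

7

Row minima: Expand → 7, Cut → 4; maximin = 7.
Column maxima: Match → 9, Undercut → 7; minimax = 7.
Since maximin = minimax = 7, there is a saddle point and the value is 7.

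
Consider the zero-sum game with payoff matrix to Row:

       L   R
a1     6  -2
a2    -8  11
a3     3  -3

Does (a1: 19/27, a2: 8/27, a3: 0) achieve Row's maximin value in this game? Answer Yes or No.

Against L this mix gives (19/27)·6 + (8/27)·(-8) = 50/27.
Against R this mix gives (19/27)·(-2) + (8/27)·11 = 50/27.
All of Column's active replies (L, R) yield 50/27, and no column does worse for Row. The mix makes Column indifferent and guarantees 50/27, so it is optimal.

Yes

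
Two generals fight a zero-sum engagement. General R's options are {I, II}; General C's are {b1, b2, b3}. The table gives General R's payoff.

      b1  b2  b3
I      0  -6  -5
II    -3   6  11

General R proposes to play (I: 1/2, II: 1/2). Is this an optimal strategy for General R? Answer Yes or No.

Against b1 this mix gives (1/2)·0 + (1/2)·(-3) = -3/2.
Against b2 this mix gives (1/2)·(-6) + (1/2)·6 = 0.
Against b3 this mix gives (1/2)·(-5) + (1/2)·11 = 3.
General C will play b1, holding General R to -3/2. Shifting weight toward the row that does better against b1 would raise this floor (the equalizing mix achieves -6/5 against both b1 and b2), so the proposed strategy is not optimal.

No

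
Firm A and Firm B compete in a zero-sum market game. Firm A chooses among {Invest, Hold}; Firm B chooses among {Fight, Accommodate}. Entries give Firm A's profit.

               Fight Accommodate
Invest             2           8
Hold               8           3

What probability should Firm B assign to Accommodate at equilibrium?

6/11

Row minima: Invest → 2, Hold → 3; maximin = 3.
Column maxima: Fight → 8, Accommodate → 8; minimax = 8.
3 ≠ 8, so there is no saddle point; optimal play is mixed.
Let Firm A play Invest with probability p. Expected payoff against Fight: 2p + 8(1−p) = −6p + 8; against Accommodate: 8p + 3(1−p) = 5p + 3.
Setting these equal: −6p + 8 = 5p + 3 ⇒ −11p = -5 ⇒ p = 5/11, and the value is (-6)·(5/11) + 8 = 58/11.
For Firm B: with q = P(Fight), equating Invest's and Hold's payoffs gives −6q + 8 = 5q + 3 ⇒ q = 5/11.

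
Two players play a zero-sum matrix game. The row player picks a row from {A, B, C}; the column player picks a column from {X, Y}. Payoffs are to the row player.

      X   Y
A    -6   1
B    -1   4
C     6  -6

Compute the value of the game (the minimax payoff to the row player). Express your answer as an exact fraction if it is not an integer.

18/17

Row minima: A → -6, B → -1, C → -6; maximin = -1.
Column maxima: X → 6, Y → 4; minimax = 4.
-1 ≠ 4, so there is no saddle point; optimal play is mixed.
A is strictly dominated by B, so the row player never plays it.
On the remaining 2×2 (B, C vs X, Y):
Let the row player play B with probability p. Expected payoff against X: (-1)p + 6(1−p) = −7p + 6; against Y: 4p + (-6)(1−p) = 10p − 6.
Setting these equal: −7p + 6 = 10p − 6 ⇒ −17p = -12 ⇒ p = 12/17, and the value is (-7)·(12/17) + 6 = 18/17.
For the column player: with q = P(X), equating B's and C's payoffs gives −5q + 4 = 12q − 6 ⇒ q = 10/17.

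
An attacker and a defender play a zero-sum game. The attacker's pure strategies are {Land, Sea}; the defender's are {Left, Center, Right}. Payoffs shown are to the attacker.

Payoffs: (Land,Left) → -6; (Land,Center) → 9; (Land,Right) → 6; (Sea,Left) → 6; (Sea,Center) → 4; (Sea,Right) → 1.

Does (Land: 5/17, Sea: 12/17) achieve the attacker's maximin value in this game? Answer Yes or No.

Yes

Against Left this mix gives (5/17)·(-6) + (12/17)·6 = 42/17.
Against Center this mix gives (5/17)·9 + (12/17)·4 = 93/17.
Against Right this mix gives (5/17)·6 + (12/17)·1 = 42/17.
All of the defender's active replies (Left, Right) yield 42/17, and no column does worse for the attacker. The mix makes the defender indifferent and guarantees 42/17, so it is optimal.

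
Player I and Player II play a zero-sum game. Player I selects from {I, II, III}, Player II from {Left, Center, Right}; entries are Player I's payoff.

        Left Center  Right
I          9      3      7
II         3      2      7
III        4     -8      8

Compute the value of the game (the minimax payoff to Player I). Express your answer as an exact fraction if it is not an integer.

3

Row minima: I → 3, II → 2, III → -8; maximin = 3.
Column maxima: Left → 9, Center → 3, Right → 8; minimax = 3.
Since maximin = minimax = 3, there is a saddle point and the value is 3.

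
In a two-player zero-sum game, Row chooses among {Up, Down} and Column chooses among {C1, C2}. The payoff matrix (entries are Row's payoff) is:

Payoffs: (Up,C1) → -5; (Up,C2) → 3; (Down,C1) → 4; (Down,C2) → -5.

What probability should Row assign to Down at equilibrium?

8/17

Row minima: Up → -5, Down → -5; maximin = -5.
Column maxima: C1 → 4, C2 → 3; minimax = 3.
-5 ≠ 3, so there is no saddle point; optimal play is mixed.
Let Row play Up with probability p. Expected payoff against C1: (-5)p + 4(1−p) = −9p + 4; against C2: 3p + (-5)(1−p) = 8p − 5.
Setting these equal: −9p + 4 = 8p − 5 ⇒ −17p = -9 ⇒ p = 9/17, and the value is (-9)·(9/17) + 4 = -13/17.
For Column: with q = P(C1), equating Up's and Down's payoffs gives −8q + 3 = 9q − 5 ⇒ q = 8/17.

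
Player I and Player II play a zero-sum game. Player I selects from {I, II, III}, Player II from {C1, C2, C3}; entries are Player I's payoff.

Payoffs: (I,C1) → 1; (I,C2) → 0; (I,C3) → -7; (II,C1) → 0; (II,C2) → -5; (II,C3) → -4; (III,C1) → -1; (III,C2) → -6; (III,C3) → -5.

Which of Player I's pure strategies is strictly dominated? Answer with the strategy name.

II gives a strictly higher payoff than III against every column: 0 > -1, -5 > -6, -4 > -5.
So III is strictly dominated and Player I never plays it.

III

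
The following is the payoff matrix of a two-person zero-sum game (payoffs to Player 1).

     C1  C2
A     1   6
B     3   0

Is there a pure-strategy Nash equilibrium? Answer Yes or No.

Row minima: A → 1, B → 0; maximin = 1.
Column maxima: C1 → 3, C2 → 6; minimax = 3.
1 ≠ 3, so no pure-strategy equilibrium exists.

No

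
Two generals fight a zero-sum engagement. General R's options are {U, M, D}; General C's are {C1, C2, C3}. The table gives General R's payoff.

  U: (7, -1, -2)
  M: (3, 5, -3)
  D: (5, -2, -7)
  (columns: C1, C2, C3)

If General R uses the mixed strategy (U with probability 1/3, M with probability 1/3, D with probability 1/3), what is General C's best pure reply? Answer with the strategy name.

If General C plays C1, General R's expected payoff is (1/3)·7 + (1/3)·3 + (1/3)·5 = 5.
If General C plays C2, General R's expected payoff is (1/3)·(-1) + (1/3)·5 + (1/3)·(-2) = 2/3.
If General C plays C3, General R's expected payoff is (1/3)·(-2) + (1/3)·(-3) + (1/3)·(-7) = -4.
General C minimizes General R's payoff; the smallest is -4, so the best response is C3.

C3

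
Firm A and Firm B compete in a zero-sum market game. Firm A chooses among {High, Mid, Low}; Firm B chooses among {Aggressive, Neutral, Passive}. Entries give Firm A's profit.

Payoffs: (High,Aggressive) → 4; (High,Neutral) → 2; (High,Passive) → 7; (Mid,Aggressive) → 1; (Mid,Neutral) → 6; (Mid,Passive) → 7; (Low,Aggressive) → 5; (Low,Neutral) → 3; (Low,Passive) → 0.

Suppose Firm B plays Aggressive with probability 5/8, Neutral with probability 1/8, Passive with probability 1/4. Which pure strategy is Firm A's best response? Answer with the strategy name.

Expected payoff of High: (5/8)·4 + (1/8)·2 + (1/4)·7 = 9/2.
Expected payoff of Mid: (5/8)·1 + (1/8)·6 + (1/4)·7 = 25/8.
Expected payoff of Low: (5/8)·5 + (1/8)·3 + (1/4)·0 = 7/2.
The largest is 9/2, so Firm A's best response is High.

High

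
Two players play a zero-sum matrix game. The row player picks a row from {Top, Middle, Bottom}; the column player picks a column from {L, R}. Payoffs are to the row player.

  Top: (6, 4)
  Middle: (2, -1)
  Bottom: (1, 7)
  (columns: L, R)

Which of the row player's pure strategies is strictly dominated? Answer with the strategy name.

Middle

Top gives a strictly higher payoff than Middle against every column: 6 > 2, 4 > -1.
So Middle is strictly dominated and the row player never plays it.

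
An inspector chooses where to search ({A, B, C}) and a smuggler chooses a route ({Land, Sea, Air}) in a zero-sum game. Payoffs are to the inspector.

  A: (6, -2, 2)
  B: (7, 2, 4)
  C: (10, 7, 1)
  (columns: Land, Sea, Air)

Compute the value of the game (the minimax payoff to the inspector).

13/4

Row minima: A → -2, B → 2, C → 1; maximin = 2.
Column maxima: Land → 10, Sea → 7, Air → 4; minimax = 4.
2 ≠ 4, so there is no saddle point; optimal play is mixed.
A is strictly dominated by B, so the inspector never plays it.
Land is strictly dominated by Sea (it gives the inspector strictly more in every row), so the smuggler never plays it.
On the remaining 2×2 (B, C vs Sea, Air):
Let the inspector play B with probability p. Expected payoff against Sea: 2p + 7(1−p) = −5p + 7; against Air: 4p + 1(1−p) = 3p + 1.
Setting these equal: −5p + 7 = 3p + 1 ⇒ −8p = -6 ⇒ p = 3/4, and the value is (-5)·(3/4) + 7 = 13/4.
For the smuggler: with q = P(Sea), equating B's and C's payoffs gives −2q + 4 = 6q + 1 ⇒ q = 3/8.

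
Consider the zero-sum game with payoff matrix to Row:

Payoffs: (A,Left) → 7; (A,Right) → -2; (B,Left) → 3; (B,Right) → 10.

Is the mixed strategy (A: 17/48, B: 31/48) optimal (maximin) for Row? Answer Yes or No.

Against Left this mix gives (17/48)·7 + (31/48)·3 = 53/12.
Against Right this mix gives (17/48)·(-2) + (31/48)·10 = 23/4.
Column will play Left, holding Row to 53/12. Shifting weight toward the row that does better against Left would raise this floor (the equalizing mix achieves 19/4 against both Left and Right), so the proposed strategy is not optimal.

No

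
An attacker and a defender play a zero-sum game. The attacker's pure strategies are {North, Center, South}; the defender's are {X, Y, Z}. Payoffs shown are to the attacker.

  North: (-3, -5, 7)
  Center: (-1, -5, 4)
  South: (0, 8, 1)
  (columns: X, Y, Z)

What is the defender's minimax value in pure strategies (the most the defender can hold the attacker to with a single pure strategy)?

Column maxima: X → 0, Y → 8, Z → 7.
The smallest of these is 0.

0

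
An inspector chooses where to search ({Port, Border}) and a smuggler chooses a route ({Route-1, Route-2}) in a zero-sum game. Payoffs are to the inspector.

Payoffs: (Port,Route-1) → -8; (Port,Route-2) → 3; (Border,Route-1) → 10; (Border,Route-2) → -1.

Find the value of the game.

1

Row minima: Port → -8, Border → -1; maximin = -1.
Column maxima: Route-1 → 10, Route-2 → 3; minimax = 3.
-1 ≠ 3, so there is no saddle point; optimal play is mixed.
Let the inspector play Port with probability p. Expected payoff against Route-1: (-8)p + 10(1−p) = −18p + 10; against Route-2: 3p + (-1)(1−p) = 4p − 1.
Setting these equal: −18p + 10 = 4p − 1 ⇒ −22p = -11 ⇒ p = 1/2, and the value is (-18)·(1/2) + 10 = 1.
For the smuggler: with q = P(Route-1), equating Port's and Border's payoffs gives −11q + 3 = 11q − 1 ⇒ q = 2/11.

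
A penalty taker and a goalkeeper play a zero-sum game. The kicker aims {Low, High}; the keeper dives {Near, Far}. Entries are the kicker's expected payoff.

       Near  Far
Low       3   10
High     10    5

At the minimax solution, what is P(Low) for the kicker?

5/12

Row minima: Low → 3, High → 5; maximin = 5.
Column maxima: Near → 10, Far → 10; minimax = 10.
5 ≠ 10, so there is no saddle point; optimal play is mixed.
Let the kicker play Low with probability p. Expected payoff against Near: 3p + 10(1−p) = −7p + 10; against Far: 10p + 5(1−p) = 5p + 5.
Setting these equal: −7p + 10 = 5p + 5 ⇒ −12p = -5 ⇒ p = 5/12, and the value is (-7)·(5/12) + 10 = 85/12.
For the keeper: with q = P(Near), equating Low's and High's payoffs gives −7q + 10 = 5q + 5 ⇒ q = 5/12.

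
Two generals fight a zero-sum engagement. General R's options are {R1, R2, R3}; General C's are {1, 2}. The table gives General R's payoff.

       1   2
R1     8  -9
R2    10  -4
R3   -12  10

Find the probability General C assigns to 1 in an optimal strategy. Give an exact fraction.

Row minima: R1 → -9, R2 → -4, R3 → -12; maximin = -4.
Column maxima: 1 → 10, 2 → 10; minimax = 10.
-4 ≠ 10, so there is no saddle point; optimal play is mixed.
R1 is strictly dominated by R2, so General R never plays it.
On the remaining 2×2 (R2, R3 vs 1, 2):
Let General R play R2 with probability p. Expected payoff against 1: 10p + (-12)(1−p) = 22p − 12; against 2: (-4)p + 10(1−p) = −14p + 10.
Setting these equal: 22p − 12 = −14p + 10 ⇒ 36p = 22 ⇒ p = 11/18, and the value is (22)·(11/18) − 12 = 13/9.
For General C: with q = P(1), equating R2's and R3's payoffs gives 14q − 4 = −22q + 10 ⇒ q = 7/18.

7/18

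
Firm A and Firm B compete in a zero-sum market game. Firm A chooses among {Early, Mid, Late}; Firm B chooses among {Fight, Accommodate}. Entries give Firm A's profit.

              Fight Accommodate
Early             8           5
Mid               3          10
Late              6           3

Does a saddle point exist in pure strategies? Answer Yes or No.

Row minima: Early → 5, Mid → 3, Late → 3; maximin = 5.
Column maxima: Fight → 8, Accommodate → 10; minimax = 8.
5 ≠ 8, so no pure-strategy equilibrium exists.

No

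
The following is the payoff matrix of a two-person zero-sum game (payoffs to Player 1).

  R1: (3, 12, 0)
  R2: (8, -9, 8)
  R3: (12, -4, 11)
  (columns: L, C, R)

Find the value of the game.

Row minima: R1 → 0, R2 → -9, R3 → -4; maximin = 0.
Column maxima: L → 12, C → 12, R → 11; minimax = 11.
0 ≠ 11, so there is no saddle point; optimal play is mixed.
R2 is strictly dominated by R3, so Player 1 never plays it.
With R2 eliminated, L is strictly dominated by R (it gives Player 1 strictly more in every remaining row), so Player 2 never plays it.
On the remaining 2×2 (R1, R3 vs C, R):
Let Player 1 play R1 with probability p. Expected payoff against C: 12p + (-4)(1−p) = 16p − 4; against R: 0p + 11(1−p) = −11p + 11.
Setting these equal: 16p − 4 = −11p + 11 ⇒ 27p = 15 ⇒ p = 5/9, and the value is (16)·(5/9) − 4 = 44/9.
For Player 2: with q = P(C), equating R1's and R3's payoffs gives 12q = −15q + 11 ⇒ q = 11/27.

44/9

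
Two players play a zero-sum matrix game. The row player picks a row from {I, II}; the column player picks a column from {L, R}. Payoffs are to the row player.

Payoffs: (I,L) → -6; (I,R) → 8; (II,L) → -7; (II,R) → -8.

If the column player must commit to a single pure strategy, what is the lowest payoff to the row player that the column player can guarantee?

Column maxima: L → -6, R → 8.
The smallest of these is -6.

-6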